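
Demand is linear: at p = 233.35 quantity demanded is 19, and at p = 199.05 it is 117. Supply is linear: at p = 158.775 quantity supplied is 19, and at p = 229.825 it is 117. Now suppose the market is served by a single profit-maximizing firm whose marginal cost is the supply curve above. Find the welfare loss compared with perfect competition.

Demand slope = (199.05 − 233.35)/(117 − 19) = −0.35, so p = 240 − 0.35q.
Supply slope = (229.825 − 158.775)/(117 − 19) = 0.725, so p = 145 + 0.725q.
Competitive equilibrium: 240 − 0.35q = 145 + 0.725q → q* = 88.3721, p* = 209.0698.
Marginal revenue: MR = 240 − 0.7q. Set MR = MC: 240 − 0.7q = 145 + 0.725q → q_m = 66.6667.
Price p_m = 240 − 0.35·66.6667 = 216.6667; MC(q_m) = 145 + 0.725·66.6667 = 193.3334.
Competitive q* = 88.3721, so Δq = 21.7054; wedge = 216.6667 − 193.3334 = 23.3333.
The triangle = ½ × 21.7054 × 23.3333 = 253.23.

253.23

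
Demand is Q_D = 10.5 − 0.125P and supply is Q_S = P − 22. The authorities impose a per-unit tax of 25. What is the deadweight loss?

34.72

In inverse form: demand P = 84 − 8Q, supply P = 22 + Q.
Competitive equilibrium: 84 − 8Q = 22 + Q → Q* = 6.8889, P* = 28.8889.
With the tax, the buyer price exceeds the seller price by 25: (84 − 8Q) − (22 + Q) = 25 → Q' = 4.1111.
ΔQ = 6.8889 − 4.1111 = 2.7778; the wedge equals the tax, 25.
The triangle = ½ × 2.7778 × 25 = 34.72.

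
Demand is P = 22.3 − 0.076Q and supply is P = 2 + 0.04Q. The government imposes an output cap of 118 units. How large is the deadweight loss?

188.442

Competitive equilibrium: 22.3 − 0.076Q = 2 + 0.04Q → Q* = 175, P* = 9.
At Q = 118: demand price = 22.3 − 0.076·118 = 13.332; supply price = 2 + 0.04·118 = 6.72.
ΔQ = 175 − 118 = 57; wedge = 13.332 − 6.72 = 6.612.
DWL = ½ × 57 × 6.612 = 188.442.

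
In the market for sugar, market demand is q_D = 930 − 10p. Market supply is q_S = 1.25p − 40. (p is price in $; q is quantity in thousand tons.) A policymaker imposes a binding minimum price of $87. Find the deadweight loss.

$27.22 thousand

In inverse form: demand p = 93 − 0.1q, supply p = 32 + 0.8q.
Competitive equilibrium: 93 − 0.1q = 32 + 0.8q → q* = 67.7778, p* = 86.2222.
At the floor p = 87, quantity demanded = (93 − 87)/0.1 = 60.
Sellers' marginal cost at q' = 60: 32 + 0.8·60 = 80.
Δq = 67.7778 − 60 = 7.7778; wedge = 87 − 80 = 7.
Welfare loss = ½ × 7.7778 × 7 = $27.22 thousand.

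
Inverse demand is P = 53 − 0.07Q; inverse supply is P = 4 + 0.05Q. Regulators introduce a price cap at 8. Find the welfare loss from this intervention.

Competitive equilibrium: 53 − 0.07Q = 4 + 0.05Q → Q* = 408.3333, P* = 24.4167.
At the ceiling P = 8, quantity supplied = (8 − 4)/0.05 = 80.
Willingness to pay at Q' = 80: 53 − 0.07·80 = 47.4.
ΔQ = 408.3333 − 80 = 328.3333; wedge = 47.4 − 8 = 39.4.
The triangle = ½ × 328.3333 × 39.4 = 6468.17.

6468.17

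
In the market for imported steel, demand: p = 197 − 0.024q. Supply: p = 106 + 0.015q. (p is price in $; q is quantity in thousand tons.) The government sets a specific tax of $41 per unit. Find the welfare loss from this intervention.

Competitive equilibrium: 197 − 0.024q = 106 + 0.015q → q* = 2333.3333, p* = 141.
With the tax, the buyer price exceeds the seller price by 41: (197 − 0.024q) − (106 + 0.015q) = 41 → q' = 1282.0513.
Δq = 2333.3333 − 1282.0513 = 1051.282; the wedge equals the tax, 41.
DWL = ½ × 1051.282 × 41 = $21551.28 thousand.

$21551.28 thousand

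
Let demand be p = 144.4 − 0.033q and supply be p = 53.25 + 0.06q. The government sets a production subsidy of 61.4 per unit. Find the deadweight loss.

Competitive equilibrium: 144.4 − 0.033q = 53.25 + 0.06q → q* = 980.1075, p* = 112.0565.
The subsidy lowers effective supply by 61.4: p = 0.06q − 8.15.
New quantity: 144.4 − 0.033q = 0.06q − 8.15 → q' = 1640.3226.
Overproduction Δq = 1640.3226 − 980.1075 = 660.2151; wedge = subsidy = 61.4.
Welfare loss = ½ × 660.2151 × 61.4 = 20268.60.

20268.60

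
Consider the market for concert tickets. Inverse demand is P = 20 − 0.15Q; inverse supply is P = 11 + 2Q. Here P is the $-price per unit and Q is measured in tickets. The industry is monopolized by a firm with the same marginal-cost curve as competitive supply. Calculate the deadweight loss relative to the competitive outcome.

Competitive equilibrium: 20 − 0.15Q = 11 + 2Q → Q* = 4.186, P* = 19.3721.
Marginal revenue: MR = 20 − 0.3Q. Set MR = MC: 20 − 0.3Q = 11 + 2Q → Q_m = 3.913.
Price P_m = 20 − 0.15·3.913 = 19.4131; MC(Q_m) = 11 + 2·3.913 = 18.826.
Competitive Q* = 4.186, so ΔQ = 0.273; wedge = 19.4131 − 18.826 = 0.5871.
Welfare loss = ½ × 0.273 × 0.5871 = $0.08.

$0.08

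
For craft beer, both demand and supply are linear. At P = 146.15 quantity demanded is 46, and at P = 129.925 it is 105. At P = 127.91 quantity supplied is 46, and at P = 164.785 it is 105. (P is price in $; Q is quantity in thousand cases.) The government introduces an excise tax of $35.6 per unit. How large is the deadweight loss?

$704.09 thousand

Demand slope = (129.925 − 146.15)/(105 − 46) = −0.275, so P = 158.8 − 0.275Q.
Supply slope = (164.785 − 127.91)/(105 − 46) = 0.625, so P = 99.16 + 0.625Q.
Competitive equilibrium: 158.8 − 0.275Q = 99.16 + 0.625Q → Q* = 66.2667, P* = 140.5767.
With the tax, the buyer price exceeds the seller price by 35.6: (158.8 − 0.275Q) − (99.16 + 0.625Q) = 35.6 → Q' = 26.7111.
ΔQ = 66.2667 − 26.7111 = 39.5556; the wedge equals the tax, 35.6.
Welfare loss = ½ × 39.5556 × 35.6 = $704.09 thousand.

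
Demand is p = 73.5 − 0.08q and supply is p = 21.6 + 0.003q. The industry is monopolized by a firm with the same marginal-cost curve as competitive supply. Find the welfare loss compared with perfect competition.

3908.69

Competitive equilibrium: 73.5 − 0.08q = 21.6 + 0.003q → q* = 625.3012, p* = 23.4759.
Marginal revenue: MR = 73.5 − 0.16q. Set MR = MC: 73.5 − 0.16q = 21.6 + 0.003q → q_m = 318.4049.
Price p_m = 73.5 − 0.08·318.4049 = 48.0276; MC(q_m) = 21.6 + 0.003·318.4049 = 22.5552.
Competitive q* = 625.3012, so Δq = 306.8963; wedge = 48.0276 − 22.5552 = 25.4724.
The triangle = ½ × 306.8963 × 25.4724 = 3908.69.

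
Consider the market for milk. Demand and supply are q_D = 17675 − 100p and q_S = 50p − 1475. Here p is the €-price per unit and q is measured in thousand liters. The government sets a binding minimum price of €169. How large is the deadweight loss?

In inverse form: demand p = 176.75 − 0.01q, supply p = 29.5 + 0.02q.
Competitive equilibrium: 176.75 − 0.01q = 29.5 + 0.02q → q* = 4908.33333, p* = 127.66667.
At the floor p = 169, quantity demanded = (176.75 − 169)/0.01 = 775.
Sellers' marginal cost at q' = 775: 29.5 + 0.02·775 = 45.
Δq = 4908.33333 − 775 = 4133.33333; wedge = 169 − 45 = 124.
Deadweight loss = ½ × 4133.33333 × 124 = €256266.67 thousand.

€256266.67 thousand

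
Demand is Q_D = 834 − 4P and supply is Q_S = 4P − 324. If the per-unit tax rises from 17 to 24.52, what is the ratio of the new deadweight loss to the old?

In inverse form: demand P = 208.5 − 0.25Q, supply P = 81 + 0.25Q.
Competitive equilibrium: 208.5 − 0.25Q = 81 + 0.25Q → Q* = 255, P* = 144.75.
For a per-unit tax t: ΔQ = t/0.5, so DWL = ½·t·(t/0.5) = t²/1.
At t = 17: DWL = 289. At t = 24.52: DWL = 601.2304.
Ratio = (24.52/17)² = 2.080.

2.080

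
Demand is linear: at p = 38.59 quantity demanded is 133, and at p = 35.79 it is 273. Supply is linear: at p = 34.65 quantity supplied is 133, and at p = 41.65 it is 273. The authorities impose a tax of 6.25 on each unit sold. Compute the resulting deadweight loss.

279.02

Demand slope = (35.79 − 38.59)/(273 − 133) = −0.02, so p = 41.25 − 0.02q.
Supply slope = (41.65 − 34.65)/(273 − 133) = 0.05, so p = 28 + 0.05q.
Competitive equilibrium: 41.25 − 0.02q = 28 + 0.05q → q* = 189.2857, p* = 37.4643.
With the tax, the buyer price exceeds the seller price by 6.25: (41.25 − 0.02q) − (28 + 0.05q) = 6.25 → q' = 100.
Δq = 189.2857 − 100 = 89.2857; the wedge equals the tax, 6.25.
Welfare loss = ½ × 89.2857 × 6.25 = 279.02.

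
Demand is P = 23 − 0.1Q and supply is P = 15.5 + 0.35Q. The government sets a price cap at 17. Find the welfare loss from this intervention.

34.49

Competitive equilibrium: 23 − 0.1Q = 15.5 + 0.35Q → Q* = 16.6667, P* = 21.3333.
At the ceiling P = 17, quantity supplied = (17 − 15.5)/0.35 = 4.2857.
Willingness to pay at Q' = 4.2857: 23 − 0.1·4.2857 = 22.5714.
ΔQ = 16.6667 − 4.2857 = 12.381; wedge = 22.5714 − 17 = 5.5714.
DWL = ½ × 12.381 × 5.5714 = 34.49.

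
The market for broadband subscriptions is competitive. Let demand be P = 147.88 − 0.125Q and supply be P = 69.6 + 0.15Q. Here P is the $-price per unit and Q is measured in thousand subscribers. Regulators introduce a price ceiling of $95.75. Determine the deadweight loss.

Competitive equilibrium: 147.88 − 0.125Q = 69.6 + 0.15Q → Q* = 284.6545, P* = 112.2982.
At the ceiling P = 95.75, quantity supplied = (95.75 − 69.6)/0.15 = 174.3333.
Willingness to pay at Q' = 174.3333: 147.88 − 0.125·174.3333 = 126.0883.
ΔQ = 284.6545 − 174.3333 = 110.3212; wedge = 126.0883 − 95.75 = 30.3383.
Welfare loss = ½ × 110.3212 × 30.3383 = $1673.48 thousand.

$1673.48 thousand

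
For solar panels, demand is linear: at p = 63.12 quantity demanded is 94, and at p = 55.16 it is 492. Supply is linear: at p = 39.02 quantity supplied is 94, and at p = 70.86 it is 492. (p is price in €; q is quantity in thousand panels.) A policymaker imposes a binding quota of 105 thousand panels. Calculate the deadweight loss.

€2645 thousand

Demand slope = (55.16 − 63.12)/(492 − 94) = −0.02, so p = 65 − 0.02q.
Supply slope = (70.86 − 39.02)/(492 − 94) = 0.08, so p = 31.5 + 0.08q.
Competitive equilibrium: 65 − 0.02q = 31.5 + 0.08q → q* = 335, p* = 58.3.
At q = 105: demand price = 65 − 0.02·105 = 62.9; supply price = 31.5 + 0.08·105 = 39.9.
Δq = 335 − 105 = 230; wedge = 62.9 − 39.9 = 23.
Welfare loss = ½ × 230 × 23 = €2645 thousand.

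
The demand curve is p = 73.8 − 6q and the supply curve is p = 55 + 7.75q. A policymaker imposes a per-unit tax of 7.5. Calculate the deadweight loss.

Competitive equilibrium: 73.8 − 6q = 55 + 7.75q → q* = 1.3673, p* = 65.5964.
With the tax, the buyer price exceeds the seller price by 7.5: (73.8 − 6q) − (55 + 7.75q) = 7.5 → q' = 0.8218.
Δq = 1.3673 − 0.8218 = 0.5455; the wedge equals the tax, 7.5.
DWL = ½ × 0.5455 × 7.5 = 2.05.

2.05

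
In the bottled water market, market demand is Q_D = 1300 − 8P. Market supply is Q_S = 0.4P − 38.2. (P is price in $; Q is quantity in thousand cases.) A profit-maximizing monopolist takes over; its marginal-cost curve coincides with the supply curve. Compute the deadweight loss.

In inverse form: demand P = 162.5 − 0.125Q, supply P = 95.5 + 2.5Q.
Competitive equilibrium: 162.5 − 0.125Q = 95.5 + 2.5Q → Q* = 25.5238, P* = 159.3095.
Marginal revenue: MR = 162.5 − 0.25Q. Set MR = MC: 162.5 − 0.25Q = 95.5 + 2.5Q → Q_m = 24.3636.
Price P_m = 162.5 − 0.125·24.3636 = 159.4546; MC(Q_m) = 95.5 + 2.5·24.3636 = 156.409.
Competitive Q* = 25.5238, so ΔQ = 1.1602; wedge = 159.4546 − 156.409 = 3.0456.
Welfare loss = ½ × 1.1602 × 3.0456 = $1.77 thousand.

$1.77 thousand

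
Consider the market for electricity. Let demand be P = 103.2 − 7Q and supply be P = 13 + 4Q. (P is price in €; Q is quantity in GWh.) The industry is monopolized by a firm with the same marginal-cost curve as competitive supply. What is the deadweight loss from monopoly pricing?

€55.93

Competitive equilibrium: 103.2 − 7Q = 13 + 4Q → Q* = 8.2, P* = 45.8.
Marginal revenue: MR = 103.2 − 14Q. Set MR = MC: 103.2 − 14Q = 13 + 4Q → Q_m = 5.0111.
Price P_m = 103.2 − 7·5.0111 = 68.1223; MC(Q_m) = 13 + 4·5.0111 = 33.0444.
Competitive Q* = 8.2, so ΔQ = 3.1889; wedge = 68.1223 − 33.0444 = 35.0779.
The triangle = ½ × 3.1889 × 35.0779 = €55.93.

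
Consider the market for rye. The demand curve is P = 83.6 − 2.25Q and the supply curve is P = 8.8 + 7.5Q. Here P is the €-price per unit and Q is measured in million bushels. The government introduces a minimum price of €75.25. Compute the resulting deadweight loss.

€76.47 million

Competitive equilibrium: 83.6 − 2.25Q = 8.8 + 7.5Q → Q* = 7.6718, P* = 66.3385.
At the floor P = 75.25, quantity demanded = (83.6 − 75.25)/2.25 = 3.7111.
Sellers' marginal cost at Q' = 3.7111: 8.8 + 7.5·3.7111 = 36.6333.
ΔQ = 7.6718 − 3.7111 = 3.9607; wedge = 75.25 − 36.6333 = 38.6167.
DWL = ½ × 3.9607 × 38.6167 = €76.47 million.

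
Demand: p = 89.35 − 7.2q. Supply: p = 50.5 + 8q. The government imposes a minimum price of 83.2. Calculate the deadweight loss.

22.01

Competitive equilibrium: 89.35 − 7.2q = 50.5 + 8q → q* = 2.5559, p* = 70.9474.
At the floor p = 83.2, quantity demanded = (89.35 − 83.2)/7.2 = 0.8542.
Sellers' marginal cost at q' = 0.8542: 50.5 + 8·0.8542 = 57.3336.
Δq = 2.5559 − 0.8542 = 1.7017; wedge = 83.2 − 57.3336 = 25.8664.
Deadweight loss = ½ × 1.7017 × 25.8664 = 22.01.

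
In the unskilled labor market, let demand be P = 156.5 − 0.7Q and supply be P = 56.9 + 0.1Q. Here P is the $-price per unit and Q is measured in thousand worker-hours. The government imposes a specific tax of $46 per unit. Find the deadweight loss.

Competitive equilibrium: 156.5 − 0.7Q = 56.9 + 0.1Q → Q* = 124.5, P* = 69.35.
With the tax, the buyer price exceeds the seller price by 46: (156.5 − 0.7Q) − (56.9 + 0.1Q) = 46 → Q' = 67.
ΔQ = 124.5 − 67 = 57.5; the wedge equals the tax, 46.
Welfare loss = ½ × 57.5 × 46 = $1322.50 thousand.

$1322.50 thousand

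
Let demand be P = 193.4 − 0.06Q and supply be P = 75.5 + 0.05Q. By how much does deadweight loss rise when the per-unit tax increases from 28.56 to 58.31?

11747.19

Competitive equilibrium: 193.4 − 0.06Q = 75.5 + 0.05Q → Q* = 1071.8182, P* = 129.0909.
For a per-unit tax t: ΔQ = t/0.11, so DWL = ½·t·(t/0.11) = t²/0.22.
At t = 28.56: DWL = 3707.607. At t = 58.31: DWL = 15454.8.
Increase = 15454.8 − 3707.607 = 11747.19.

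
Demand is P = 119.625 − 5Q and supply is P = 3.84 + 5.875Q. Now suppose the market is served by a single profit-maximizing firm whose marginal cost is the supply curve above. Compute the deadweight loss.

61.14

Competitive equilibrium: 119.625 − 5Q = 3.84 + 5.875Q → Q* = 10.6469, P* = 66.39052.
Marginal revenue: MR = 119.625 − 10Q. Set MR = MC: 119.625 − 10Q = 3.84 + 5.875Q → Q_m = 7.29354.
Price P_m = 119.625 − 5·7.29354 = 83.1573; MC(Q_m) = 3.84 + 5.875·7.29354 = 46.68955.
Competitive Q* = 10.6469, so ΔQ = 3.35336; wedge = 83.1573 − 46.68955 = 36.46775.
Deadweight loss = ½ × 3.35336 × 36.46775 = 61.14.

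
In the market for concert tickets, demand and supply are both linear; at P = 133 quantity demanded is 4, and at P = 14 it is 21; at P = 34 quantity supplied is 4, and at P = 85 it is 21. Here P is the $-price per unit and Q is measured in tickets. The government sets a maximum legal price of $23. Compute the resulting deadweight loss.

$920.27

Demand slope = (14 − 133)/(21 − 4) = −7, so P = 161 − 7Q.
Supply slope = (85 − 34)/(21 − 4) = 3, so P = 22 + 3Q.
Competitive equilibrium: 161 − 7Q = 22 + 3Q → Q* = 13.9, P* = 63.7.
At the ceiling P = 23, quantity supplied = (23 − 22)/3 = 0.33333.
Willingness to pay at Q' = 0.33333: 161 − 7·0.33333 = 158.66669.
ΔQ = 13.9 − 0.33333 = 13.56667; wedge = 158.66669 − 23 = 135.66669.
DWL = ½ × 13.56667 × 135.66669 = $920.27.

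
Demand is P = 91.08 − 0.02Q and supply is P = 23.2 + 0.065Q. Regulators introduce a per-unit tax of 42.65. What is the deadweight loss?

Competitive equilibrium: 91.08 − 0.02Q = 23.2 + 0.065Q → Q* = 798.5882, P* = 75.1082.
With the tax, the buyer price exceeds the seller price by 42.65: (91.08 − 0.02Q) − (23.2 + 0.065Q) = 42.65 → Q' = 296.8235.
ΔQ = 798.5882 − 296.8235 = 501.7647; the wedge equals the tax, 42.65.
The triangle = ½ × 501.7647 × 42.65 = 10700.13.

10700.13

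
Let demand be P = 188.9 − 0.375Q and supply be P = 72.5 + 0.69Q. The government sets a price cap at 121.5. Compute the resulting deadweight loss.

Competitive equilibrium: 188.9 − 0.375Q = 72.5 + 0.69Q → Q* = 109.2958, P* = 147.9141.
At the ceiling P = 121.5, quantity supplied = (121.5 − 72.5)/0.69 = 71.0145.
Willingness to pay at Q' = 71.0145: 188.9 − 0.375·71.0145 = 162.2696.
ΔQ = 109.2958 − 71.0145 = 38.2813; wedge = 162.2696 − 121.5 = 40.7696.
DWL = ½ × 38.2813 × 40.7696 = 780.36.

780.36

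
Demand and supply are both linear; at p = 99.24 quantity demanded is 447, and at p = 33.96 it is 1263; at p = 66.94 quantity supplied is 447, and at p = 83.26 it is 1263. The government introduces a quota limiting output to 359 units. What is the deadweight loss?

8446.05

Demand slope = (33.96 − 99.24)/(1263 − 447) = −0.08, so p = 135 − 0.08q.
Supply slope = (83.26 − 66.94)/(1263 − 447) = 0.02, so p = 58 + 0.02q.
Competitive equilibrium: 135 − 0.08q = 58 + 0.02q → q* = 770, p* = 73.4.
At q = 359: demand price = 135 − 0.08·359 = 106.28; supply price = 58 + 0.02·359 = 65.18.
Δq = 770 − 359 = 411; wedge = 106.28 − 65.18 = 41.1.
DWL = ½ × 411 × 41.1 = 8446.05.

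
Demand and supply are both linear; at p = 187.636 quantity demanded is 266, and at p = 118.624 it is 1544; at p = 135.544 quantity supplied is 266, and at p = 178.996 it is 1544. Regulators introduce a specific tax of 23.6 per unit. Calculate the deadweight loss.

3164.55

Demand slope = (118.624 − 187.636)/(1544 − 266) = −0.054, so p = 202 − 0.054q.
Supply slope = (178.996 − 135.544)/(1544 − 266) = 0.034, so p = 126.5 + 0.034q.
Competitive equilibrium: 202 − 0.054q = 126.5 + 0.034q → q* = 857.9545, p* = 155.6705.
With the tax, the buyer price exceeds the seller price by 23.6: (202 − 0.054q) − (126.5 + 0.034q) = 23.6 → q' = 589.7727.
Δq = 857.9545 − 589.7727 = 268.1818; the wedge equals the tax, 23.6.
The triangle = ½ × 268.1818 × 23.6 = 3164.55.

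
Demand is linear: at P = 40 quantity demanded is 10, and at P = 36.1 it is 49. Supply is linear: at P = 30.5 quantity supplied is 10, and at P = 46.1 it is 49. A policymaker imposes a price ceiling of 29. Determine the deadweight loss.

Demand slope = (36.1 − 40)/(49 − 10) = −0.1, so P = 41 − 0.1Q.
Supply slope = (46.1 − 30.5)/(49 − 10) = 0.4, so P = 26.5 + 0.4Q.
Competitive equilibrium: 41 − 0.1Q = 26.5 + 0.4Q → Q* = 29, P* = 38.1.
At the ceiling P = 29, quantity supplied = (29 − 26.5)/0.4 = 6.25.
Willingness to pay at Q' = 6.25: 41 − 0.1·6.25 = 40.375.
ΔQ = 29 − 6.25 = 22.75; wedge = 40.375 − 29 = 11.375.
The triangle = ½ × 22.75 × 11.375 = 129.39.

129.39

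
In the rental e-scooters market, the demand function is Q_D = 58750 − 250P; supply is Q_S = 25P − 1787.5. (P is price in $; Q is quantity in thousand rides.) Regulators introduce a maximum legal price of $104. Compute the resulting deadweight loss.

$185455.26 thousand

In inverse form: demand P = 235 − 0.004Q, supply P = 71.5 + 0.04Q.
Competitive equilibrium: 235 − 0.004Q = 71.5 + 0.04Q → Q* = 3715.9091, P* = 220.1364.
At the ceiling P = 104, quantity supplied = (104 − 71.5)/0.04 = 812.5.
Willingness to pay at Q' = 812.5: 235 − 0.004·812.5 = 231.75.
ΔQ = 3715.9091 − 812.5 = 2903.4091; wedge = 231.75 − 104 = 127.75.
Welfare loss = ½ × 2903.4091 × 127.75 = $185455.26 thousand.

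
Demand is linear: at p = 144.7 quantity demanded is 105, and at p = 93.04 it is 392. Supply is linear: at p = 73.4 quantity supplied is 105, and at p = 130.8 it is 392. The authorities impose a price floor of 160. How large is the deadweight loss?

Demand slope = (93.04 − 144.7)/(392 − 105) = −0.18, so p = 163.6 − 0.18q.
Supply slope = (130.8 − 73.4)/(392 − 105) = 0.2, so p = 52.4 + 0.2q.
Competitive equilibrium: 163.6 − 0.18q = 52.4 + 0.2q → q* = 292.6316, p* = 110.9263.
At the floor p = 160, quantity demanded = (163.6 − 160)/0.18 = 20.
Sellers' marginal cost at q' = 20: 52.4 + 0.2·20 = 56.4.
Δq = 292.6316 − 20 = 272.6316; wedge = 160 − 56.4 = 103.6.
Deadweight loss = ½ × 272.6316 × 103.6 = 14122.32.

14122.32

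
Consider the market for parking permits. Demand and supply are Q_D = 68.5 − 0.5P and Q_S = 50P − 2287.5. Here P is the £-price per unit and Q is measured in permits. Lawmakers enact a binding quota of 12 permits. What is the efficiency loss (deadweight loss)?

£1111.47

In inverse form: demand P = 137 − 2Q, supply P = 45.75 + 0.02Q.
Competitive equilibrium: 137 − 2Q = 45.75 + 0.02Q → Q* = 45.1733, P* = 46.6535.
At Q = 12: demand price = 137 − 2·12 = 113; supply price = 45.75 + 0.02·12 = 45.99.
ΔQ = 45.1733 − 12 = 33.1733; wedge = 113 − 45.99 = 67.01.
Deadweight loss = ½ × 33.1733 × 67.01 = £1111.47.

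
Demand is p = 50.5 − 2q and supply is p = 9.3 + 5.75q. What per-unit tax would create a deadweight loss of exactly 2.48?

6.2

Competitive equilibrium: 50.5 − 2q = 9.3 + 5.75q → q* = 5.3161, p* = 39.8677.
A tax t gives Δq = t/7.75 and wedge t, so DWL = t²/15.5.
t²/15.5 = 2.48 → t² = 38.44 → t = 6.2.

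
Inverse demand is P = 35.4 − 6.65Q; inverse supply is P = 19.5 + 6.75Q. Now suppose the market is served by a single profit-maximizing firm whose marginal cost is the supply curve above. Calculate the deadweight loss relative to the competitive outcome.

1.04

Competitive equilibrium: 35.4 − 6.65Q = 19.5 + 6.75Q → Q* = 1.1866, P* = 27.5093.
Marginal revenue: MR = 35.4 − 13.3Q. Set MR = MC: 35.4 − 13.3Q = 19.5 + 6.75Q → Q_m = 0.793.
Price P_m = 35.4 − 6.65·0.793 = 30.1266; MC(Q_m) = 19.5 + 6.75·0.793 = 24.8528.
Competitive Q* = 1.1866, so ΔQ = 0.3936; wedge = 30.1266 − 24.8528 = 5.2738.
Welfare loss = ½ × 0.3936 × 5.2738 = 1.04.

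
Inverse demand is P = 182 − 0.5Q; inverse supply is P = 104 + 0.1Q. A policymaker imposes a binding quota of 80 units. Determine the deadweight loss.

Competitive equilibrium: 182 − 0.5Q = 104 + 0.1Q → Q* = 130, P* = 117.
At Q = 80: demand price = 182 − 0.5·80 = 142; supply price = 104 + 0.1·80 = 112.
ΔQ = 130 − 80 = 50; wedge = 142 − 112 = 30.
Deadweight loss = ½ × 50 × 30 = 750.

750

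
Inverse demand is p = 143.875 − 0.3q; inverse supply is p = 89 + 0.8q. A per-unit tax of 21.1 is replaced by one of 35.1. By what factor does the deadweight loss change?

2.767

Competitive equilibrium: 143.875 − 0.3q = 89 + 0.8q → q* = 49.8864, p* = 128.9091.
For a per-unit tax t: Δq = t/1.1, so DWL = ½·t·(t/1.1) = t²/2.2.
At t = 21.1: DWL = 202.368. At t = 35.1: DWL = 560.005.
Ratio = (35.1/21.1)² = 2.767.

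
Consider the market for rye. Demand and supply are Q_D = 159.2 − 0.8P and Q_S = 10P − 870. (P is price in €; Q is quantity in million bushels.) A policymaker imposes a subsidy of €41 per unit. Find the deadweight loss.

€622.59 million

In inverse form: demand P = 199 − 1.25Q, supply P = 87 + 0.1Q.
Competitive equilibrium: 199 − 1.25Q = 87 + 0.1Q → Q* = 82.963, P* = 95.2963.
The subsidy lowers effective supply by 41: P = 46 + 0.1Q.
New quantity: 199 − 1.25Q = 46 + 0.1Q → Q' = 113.3333.
Overproduction ΔQ = 113.3333 − 82.963 = 30.3703; wedge = subsidy = 41.
Welfare loss = ½ × 30.3703 × 41 = €622.59 million.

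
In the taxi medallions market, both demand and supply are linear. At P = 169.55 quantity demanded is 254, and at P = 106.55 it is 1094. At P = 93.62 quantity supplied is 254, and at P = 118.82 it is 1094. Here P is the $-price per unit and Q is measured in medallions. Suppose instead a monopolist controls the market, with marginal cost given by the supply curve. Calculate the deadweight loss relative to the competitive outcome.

$8702.68

Demand slope = (106.55 − 169.55)/(1094 − 254) = −0.075, so P = 188.6 − 0.075Q.
Supply slope = (118.82 − 93.62)/(1094 − 254) = 0.03, so P = 86 + 0.03Q.
Competitive equilibrium: 188.6 − 0.075Q = 86 + 0.03Q → Q* = 977.1429, P* = 115.3143.
Marginal revenue: MR = 188.6 − 0.15Q. Set MR = MC: 188.6 − 0.15Q = 86 + 0.03Q → Q_m = 570.
Price P_m = 188.6 − 0.075·570 = 145.85; MC(Q_m) = 86 + 0.03·570 = 103.1.
Competitive Q* = 977.1429, so ΔQ = 407.1429; wedge = 145.85 − 103.1 = 42.75.
Welfare loss = ½ × 407.1429 × 42.75 = $8702.68.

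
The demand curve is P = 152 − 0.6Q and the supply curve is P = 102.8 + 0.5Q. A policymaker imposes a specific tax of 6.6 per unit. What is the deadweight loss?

Competitive equilibrium: 152 − 0.6Q = 102.8 + 0.5Q → Q* = 44.7273, P* = 125.1636.
With the tax, the buyer price exceeds the seller price by 6.6: (152 − 0.6Q) − (102.8 + 0.5Q) = 6.6 → Q' = 38.7273.
ΔQ = 44.7273 − 38.7273 = 6; the wedge equals the tax, 6.6.
Welfare loss = ½ × 6 × 6.6 = 19.80.

19.80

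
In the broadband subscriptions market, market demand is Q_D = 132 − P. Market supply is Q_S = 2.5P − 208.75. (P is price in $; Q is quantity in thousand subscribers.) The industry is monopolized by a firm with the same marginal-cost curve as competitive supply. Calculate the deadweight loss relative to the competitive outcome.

In inverse form: demand P = 132 − Q, supply P = 83.5 + 0.4Q.
Competitive equilibrium: 132 − Q = 83.5 + 0.4Q → Q* = 34.6429, P* = 97.3571.
Marginal revenue: MR = 132 − 2Q. Set MR = MC: 132 − 2Q = 83.5 + 0.4Q → Q_m = 20.2083.
Price P_m = 132 − 1·20.2083 = 111.7917; MC(Q_m) = 83.5 + 0.4·20.2083 = 91.5833.
Competitive Q* = 34.6429, so ΔQ = 14.4346; wedge = 111.7917 − 91.5833 = 20.2084.
The triangle = ½ × 14.4346 × 20.2084 = $145.85 thousand.

$145.85 thousand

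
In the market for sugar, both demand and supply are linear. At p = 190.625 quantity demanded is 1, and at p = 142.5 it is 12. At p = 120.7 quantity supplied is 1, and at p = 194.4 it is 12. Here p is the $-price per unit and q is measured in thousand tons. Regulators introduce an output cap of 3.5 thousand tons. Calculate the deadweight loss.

$80.54 thousand

Demand slope = (142.5 − 190.625)/(12 − 1) = −4.375, so p = 195 − 4.375q.
Supply slope = (194.4 − 120.7)/(12 − 1) = 6.7, so p = 114 + 6.7q.
Competitive equilibrium: 195 − 4.375q = 114 + 6.7q → q* = 7.3138, p* = 163.0023.
At q = 3.5: demand price = 195 − 4.375·3.5 = 179.6875; supply price = 114 + 6.7·3.5 = 137.45.
Δq = 7.3138 − 3.5 = 3.8138; wedge = 179.6875 − 137.45 = 42.2375.
Welfare loss = ½ × 3.8138 × 42.2375 = $80.54 thousand.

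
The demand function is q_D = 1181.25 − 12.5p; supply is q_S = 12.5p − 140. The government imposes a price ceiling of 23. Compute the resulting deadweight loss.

11137.78

In inverse form: demand p = 94.5 − 0.08q, supply p = 11.2 + 0.08q.
Competitive equilibrium: 94.5 − 0.08q = 11.2 + 0.08q → q* = 520.625, p* = 52.85.
At the ceiling p = 23, quantity supplied = (23 − 11.2)/0.08 = 147.5.
Willingness to pay at q' = 147.5: 94.5 − 0.08·147.5 = 82.7.
Δq = 520.625 − 147.5 = 373.125; wedge = 82.7 − 23 = 59.7.
Deadweight loss = ½ × 373.125 × 59.7 = 11137.78.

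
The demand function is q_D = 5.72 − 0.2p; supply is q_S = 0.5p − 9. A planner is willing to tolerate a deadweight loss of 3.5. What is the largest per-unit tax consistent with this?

In inverse form: demand p = 28.6 − 5q, supply p = 18 + 2q.
Competitive equilibrium: 28.6 − 5q = 18 + 2q → q* = 1.5143, p* = 21.0286.
A tax t gives Δq = t/7 and wedge t, so DWL = t²/14.
t²/14 = 3.5 → t² = 49 → t = 7.

7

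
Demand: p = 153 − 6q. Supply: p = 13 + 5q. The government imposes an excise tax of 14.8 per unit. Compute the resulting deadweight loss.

9.96

Competitive equilibrium: 153 − 6q = 13 + 5q → q* = 12.7273, p* = 76.6364.
With the tax, the buyer price exceeds the seller price by 14.8: (153 − 6q) − (13 + 5q) = 14.8 → q' = 11.3818.
Δq = 12.7273 − 11.3818 = 1.3455; the wedge equals the tax, 14.8.
DWL = ½ × 1.3455 × 14.8 = 9.96.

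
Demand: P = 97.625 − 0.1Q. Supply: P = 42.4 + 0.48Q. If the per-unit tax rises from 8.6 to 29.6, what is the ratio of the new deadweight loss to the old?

Competitive equilibrium: 97.625 − 0.1Q = 42.4 + 0.48Q → Q* = 95.2155, P* = 88.1034.
For a per-unit tax t: ΔQ = t/0.58, so DWL = ½·t·(t/0.58) = t²/1.16.
At t = 8.6: DWL = 63.759. At t = 29.6: DWL = 755.310.
Ratio = (29.6/8.6)² = 11.846.

11.846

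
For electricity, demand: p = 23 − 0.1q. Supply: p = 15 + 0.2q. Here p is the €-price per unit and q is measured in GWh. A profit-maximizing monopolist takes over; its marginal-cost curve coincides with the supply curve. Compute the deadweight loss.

Competitive equilibrium: 23 − 0.1q = 15 + 0.2q → q* = 26.6667, p* = 20.3333.
Marginal revenue: MR = 23 − 0.2q. Set MR = MC: 23 − 0.2q = 15 + 0.2q → q_m = 20.
Price p_m = 23 − 0.1·20 = 21; MC(q_m) = 15 + 0.2·20 = 19.
Competitive q* = 26.6667, so Δq = 6.6667; wedge = 21 − 19 = 2.
DWL = ½ × 6.6667 × 2 = €6.67.

€6.67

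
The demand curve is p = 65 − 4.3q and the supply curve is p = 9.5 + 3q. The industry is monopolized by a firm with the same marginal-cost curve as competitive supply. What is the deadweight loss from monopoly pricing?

Competitive equilibrium: 65 − 4.3q = 9.5 + 3q → q* = 7.6027, p* = 32.3082.
Marginal revenue: MR = 65 − 8.6q. Set MR = MC: 65 − 8.6q = 9.5 + 3q → q_m = 4.7845.
Price p_m = 65 − 4.3·4.7845 = 44.4267; MC(q_m) = 9.5 + 3·4.7845 = 23.8535.
Competitive q* = 7.6027, so Δq = 2.8182; wedge = 44.4267 − 23.8535 = 20.5732.
The triangle = ½ × 2.8182 × 20.5732 = 28.99.

28.99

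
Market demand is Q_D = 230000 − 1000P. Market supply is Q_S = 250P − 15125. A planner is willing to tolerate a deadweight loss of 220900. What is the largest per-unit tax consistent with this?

In inverse form: demand P = 230 − 0.001Q, supply P = 60.5 + 0.004Q.
Competitive equilibrium: 230 − 0.001Q = 60.5 + 0.004Q → Q* = 33900, P* = 196.1.
A tax t gives ΔQ = t/0.005 and wedge t, so DWL = t²/0.01.
t²/0.01 = 220900 → t² = 2209 → t = 47.

47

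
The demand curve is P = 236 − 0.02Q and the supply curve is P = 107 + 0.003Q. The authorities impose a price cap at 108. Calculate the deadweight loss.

Competitive equilibrium: 236 − 0.02Q = 107 + 0.003Q → Q* = 5608.695652, P* = 123.826087.
At the ceiling P = 108, quantity supplied = (108 − 107)/0.003 = 333.333333.
Willingness to pay at Q' = 333.333333: 236 − 0.02·333.333333 = 229.333333.
ΔQ = 5608.695652 − 333.333333 = 5275.362319; wedge = 229.333333 − 108 = 121.333333.
DWL = ½ × 5275.362319 × 121.333333 = 320038.65.

320038.65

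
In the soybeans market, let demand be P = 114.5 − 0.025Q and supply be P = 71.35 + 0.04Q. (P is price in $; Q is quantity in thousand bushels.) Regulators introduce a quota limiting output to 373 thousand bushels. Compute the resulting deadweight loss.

$2749.22 thousand

Competitive equilibrium: 114.5 − 0.025Q = 71.35 + 0.04Q → Q* = 663.8462, P* = 97.9038.
At Q = 373: demand price = 114.5 − 0.025·373 = 105.175; supply price = 71.35 + 0.04·373 = 86.27.
ΔQ = 663.8462 − 373 = 290.8462; wedge = 105.175 − 86.27 = 18.905.
Deadweight loss = ½ × 290.8462 × 18.905 = $2749.22 thousand.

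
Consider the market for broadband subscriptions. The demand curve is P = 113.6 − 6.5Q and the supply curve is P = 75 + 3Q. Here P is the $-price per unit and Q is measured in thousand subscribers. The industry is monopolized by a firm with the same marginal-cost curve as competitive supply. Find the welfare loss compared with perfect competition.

Competitive equilibrium: 113.6 − 6.5Q = 75 + 3Q → Q* = 4.0632, P* = 87.1895.
Marginal revenue: MR = 113.6 − 13Q. Set MR = MC: 113.6 − 13Q = 75 + 3Q → Q_m = 2.4125.
Price P_m = 113.6 − 6.5·2.4125 = 97.9188; MC(Q_m) = 75 + 3·2.4125 = 82.2375.
Competitive Q* = 4.0632, so ΔQ = 1.6507; wedge = 97.9188 − 82.2375 = 15.6813.
Deadweight loss = ½ × 1.6507 × 15.6813 = $12.94 thousand.

$12.94 thousand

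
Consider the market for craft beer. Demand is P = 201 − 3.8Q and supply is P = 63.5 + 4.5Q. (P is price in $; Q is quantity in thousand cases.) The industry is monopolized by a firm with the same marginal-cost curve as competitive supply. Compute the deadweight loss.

Competitive equilibrium: 201 − 3.8Q = 63.5 + 4.5Q → Q* = 16.5663, P* = 138.0482.
Marginal revenue: MR = 201 − 7.6Q. Set MR = MC: 201 − 7.6Q = 63.5 + 4.5Q → Q_m = 11.3636.
Price P_m = 201 − 3.8·11.3636 = 157.8183; MC(Q_m) = 63.5 + 4.5·11.3636 = 114.6362.
Competitive Q* = 16.5663, so ΔQ = 5.2027; wedge = 157.8183 − 114.6362 = 43.1821.
Welfare loss = ½ × 5.2027 × 43.1821 = $112.33 thousand.

$112.33 thousand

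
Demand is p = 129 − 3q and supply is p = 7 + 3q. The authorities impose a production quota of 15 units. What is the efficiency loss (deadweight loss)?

Competitive equilibrium: 129 − 3q = 7 + 3q → q* = 20.3333, p* = 68.
At q = 15: demand price = 129 − 3·15 = 84; supply price = 7 + 3·15 = 52.
Δq = 20.3333 − 15 = 5.3333; wedge = 84 − 52 = 32.
Welfare loss = ½ × 5.3333 × 32 = 85.33.

85.33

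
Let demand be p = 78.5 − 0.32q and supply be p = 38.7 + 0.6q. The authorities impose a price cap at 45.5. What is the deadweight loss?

468.91

Competitive equilibrium: 78.5 − 0.32q = 38.7 + 0.6q → q* = 43.2609, p* = 64.6565.
At the ceiling p = 45.5, quantity supplied = (45.5 − 38.7)/0.6 = 11.3333.
Willingness to pay at q' = 11.3333: 78.5 − 0.32·11.3333 = 74.8733.
Δq = 43.2609 − 11.3333 = 31.9276; wedge = 74.8733 − 45.5 = 29.3733.
Deadweight loss = ½ × 31.9276 × 29.3733 = 468.91.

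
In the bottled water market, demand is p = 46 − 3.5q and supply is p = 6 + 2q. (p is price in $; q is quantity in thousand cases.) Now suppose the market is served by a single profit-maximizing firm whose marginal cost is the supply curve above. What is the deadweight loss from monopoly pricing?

$22 thousand

Competitive equilibrium: 46 − 3.5q = 6 + 2q → q* = 7.2727, p* = 20.5455.
Marginal revenue: MR = 46 − 7q. Set MR = MC: 46 − 7q = 6 + 2q → q_m = 4.4444.
Price p_m = 46 − 3.5·4.4444 = 30.4446; MC(q_m) = 6 + 2·4.4444 = 14.8888.
Competitive q* = 7.2727, so Δq = 2.8283; wedge = 30.4446 − 14.8888 = 15.5558.
DWL = ½ × 2.8283 × 15.5558 = $22 thousand.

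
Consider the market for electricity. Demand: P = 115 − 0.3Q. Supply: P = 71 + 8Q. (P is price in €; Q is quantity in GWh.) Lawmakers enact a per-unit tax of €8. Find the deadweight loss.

€3.86

Competitive equilibrium: 115 − 0.3Q = 71 + 8Q → Q* = 5.3012, P* = 113.4096.
With the tax, the buyer price exceeds the seller price by 8: (115 − 0.3Q) − (71 + 8Q) = 8 → Q' = 4.3373.
ΔQ = 5.3012 − 4.3373 = 0.9639; the wedge equals the tax, 8.
Welfare loss = ½ × 0.9639 × 8 = €3.86.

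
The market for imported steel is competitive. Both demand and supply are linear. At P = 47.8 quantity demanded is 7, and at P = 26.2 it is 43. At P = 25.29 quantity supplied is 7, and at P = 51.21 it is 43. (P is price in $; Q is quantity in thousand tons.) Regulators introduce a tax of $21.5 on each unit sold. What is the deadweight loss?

$175.09 thousand

Demand slope = (26.2 − 47.8)/(43 − 7) = −0.6, so P = 52 − 0.6Q.
Supply slope = (51.21 − 25.29)/(43 − 7) = 0.72, so P = 20.25 + 0.72Q.
Competitive equilibrium: 52 − 0.6Q = 20.25 + 0.72Q → Q* = 24.053, P* = 37.5682.
With the tax, the buyer price exceeds the seller price by 21.5: (52 − 0.6Q) − (20.25 + 0.72Q) = 21.5 → Q' = 7.7652.
ΔQ = 24.053 − 7.7652 = 16.2878; the wedge equals the tax, 21.5.
Deadweight loss = ½ × 16.2878 × 21.5 = $175.09 thousand.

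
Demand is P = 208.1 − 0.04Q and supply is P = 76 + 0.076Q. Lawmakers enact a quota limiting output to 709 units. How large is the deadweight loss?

10713.88

Competitive equilibrium: 208.1 − 0.04Q = 76 + 0.076Q → Q* = 1138.7931, P* = 162.5483.
At Q = 709: demand price = 208.1 − 0.04·709 = 179.74; supply price = 76 + 0.076·709 = 129.884.
ΔQ = 1138.7931 − 709 = 429.7931; wedge = 179.74 − 129.884 = 49.856.
Welfare loss = ½ × 429.7931 × 49.856 = 10713.88.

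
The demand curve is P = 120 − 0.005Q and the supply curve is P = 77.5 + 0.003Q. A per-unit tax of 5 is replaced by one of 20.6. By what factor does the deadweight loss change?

16.9744

Competitive equilibrium: 120 − 0.005Q = 77.5 + 0.003Q → Q* = 5312.5, P* = 93.4375.
For a per-unit tax t: ΔQ = t/0.008, so DWL = ½·t·(t/0.008) = t²/0.016.
At t = 5: DWL = 1562.5. At t = 20.6: DWL = 26522.5.
Ratio = (20.6/5)² = 16.9744.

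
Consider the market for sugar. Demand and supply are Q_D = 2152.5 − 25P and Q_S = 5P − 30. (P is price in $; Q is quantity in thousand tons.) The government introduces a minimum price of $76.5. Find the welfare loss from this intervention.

In inverse form: demand P = 86.1 − 0.04Q, supply P = 6 + 0.2Q.
Competitive equilibrium: 86.1 − 0.04Q = 6 + 0.2Q → Q* = 333.75, P* = 72.75.
At the floor P = 76.5, quantity demanded = (86.1 − 76.5)/0.04 = 240.
Sellers' marginal cost at Q' = 240: 6 + 0.2·240 = 54.
ΔQ = 333.75 − 240 = 93.75; wedge = 76.5 − 54 = 22.5.
Welfare loss = ½ × 93.75 × 22.5 = $1054.69 thousand.

$1054.69 thousand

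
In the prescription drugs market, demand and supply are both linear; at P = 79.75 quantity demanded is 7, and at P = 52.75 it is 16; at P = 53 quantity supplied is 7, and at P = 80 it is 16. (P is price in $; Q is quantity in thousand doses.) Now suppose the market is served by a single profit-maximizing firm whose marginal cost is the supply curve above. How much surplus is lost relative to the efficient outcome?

Demand slope = (52.75 − 79.75)/(16 − 7) = −3, so P = 100.75 − 3Q.
Supply slope = (80 − 53)/(16 − 7) = 3, so P = 32 + 3Q.
Competitive equilibrium: 100.75 − 3Q = 32 + 3Q → Q* = 11.4583, P* = 66.375.
Marginal revenue: MR = 100.75 − 6Q. Set MR = MC: 100.75 − 6Q = 32 + 3Q → Q_m = 7.6389.
Price P_m = 100.75 − 3·7.6389 = 77.8333; MC(Q_m) = 32 + 3·7.6389 = 54.9167.
Competitive Q* = 11.4583, so ΔQ = 3.8194; wedge = 77.8333 − 54.9167 = 22.9166.
The triangle = ½ × 3.8194 × 22.9166 = $43.76 thousand.

$43.76 thousand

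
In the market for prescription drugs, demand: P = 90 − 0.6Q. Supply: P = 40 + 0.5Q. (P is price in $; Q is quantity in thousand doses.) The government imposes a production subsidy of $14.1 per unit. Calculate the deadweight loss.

$90.37 thousand

Competitive equilibrium: 90 − 0.6Q = 40 + 0.5Q → Q* = 45.4545, P* = 62.7273.
The subsidy lowers effective supply by 14.1: P = 25.9 + 0.5Q.
New quantity: 90 − 0.6Q = 25.9 + 0.5Q → Q' = 58.2727.
Overproduction ΔQ = 58.2727 − 45.4545 = 12.8182; wedge = subsidy = 14.1.
Deadweight loss = ½ × 12.8182 × 14.1 = $90.37 thousand.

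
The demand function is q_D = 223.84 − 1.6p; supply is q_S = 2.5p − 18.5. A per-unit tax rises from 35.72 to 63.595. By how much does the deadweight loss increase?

1350.44

In inverse form: demand p = 139.9 − 0.625q, supply p = 7.4 + 0.4q.
Competitive equilibrium: 139.9 − 0.625q = 7.4 + 0.4q → q* = 129.2683, p* = 59.1073.
For a per-unit tax t: Δq = t/1.025, so DWL = ½·t·(t/1.025) = t²/2.05.
At t = 35.72: DWL = 622.399. At t = 63.595: DWL = 1972.841.
Increase = 1972.841 − 622.399 = 1350.44.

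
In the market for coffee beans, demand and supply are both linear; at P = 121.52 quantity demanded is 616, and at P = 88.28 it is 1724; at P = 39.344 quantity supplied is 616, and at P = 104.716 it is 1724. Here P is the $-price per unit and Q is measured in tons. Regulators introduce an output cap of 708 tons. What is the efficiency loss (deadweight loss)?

$30754.07

Demand slope = (88.28 − 121.52)/(1724 − 616) = −0.03, so P = 140 − 0.03Q.
Supply slope = (104.716 − 39.344)/(1724 − 616) = 0.059, so P = 3 + 0.059Q.
Competitive equilibrium: 140 − 0.03Q = 3 + 0.059Q → Q* = 1539.3258, P* = 93.8202.
At Q = 708: demand price = 140 − 0.03·708 = 118.76; supply price = 3 + 0.059·708 = 44.772.
ΔQ = 1539.3258 − 708 = 831.3258; wedge = 118.76 − 44.772 = 73.988.
Welfare loss = ½ × 831.3258 × 73.988 = $30754.07.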